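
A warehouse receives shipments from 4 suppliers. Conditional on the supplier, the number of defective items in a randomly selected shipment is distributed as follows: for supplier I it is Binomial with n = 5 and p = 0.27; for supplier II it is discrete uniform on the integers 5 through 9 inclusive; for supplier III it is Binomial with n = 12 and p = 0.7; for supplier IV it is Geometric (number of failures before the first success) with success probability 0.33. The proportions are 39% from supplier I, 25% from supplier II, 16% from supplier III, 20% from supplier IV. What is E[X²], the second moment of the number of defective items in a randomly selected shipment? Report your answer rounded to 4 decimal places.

27.5928

For each component E[X²] = Var + (mean)², giving I: 2.808; II: 51; III: 73.08; IV: 10.2746.
Overall E[X²] = 0.39·2.808 + 0.25·51 + 0.16·73.08 + 0.2·10.2746 = 27.5928.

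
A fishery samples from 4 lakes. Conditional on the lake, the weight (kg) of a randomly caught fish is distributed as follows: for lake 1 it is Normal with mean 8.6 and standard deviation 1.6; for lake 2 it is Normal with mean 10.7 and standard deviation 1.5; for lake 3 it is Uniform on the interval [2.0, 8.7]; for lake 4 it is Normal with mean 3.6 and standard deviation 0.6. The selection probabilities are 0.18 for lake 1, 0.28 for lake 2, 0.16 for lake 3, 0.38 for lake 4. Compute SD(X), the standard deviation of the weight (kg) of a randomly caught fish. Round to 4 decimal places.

Per component, 1: μ=8.6, E[X²]=76.52; 2: μ=10.7, E[X²]=116.74; 3: μ=5.35, E[X²]=32.3633; 4: μ=3.6, E[X²]=13.32.
E[X] = 0.18·8.6 + 0.28·10.7 + 0.16·5.35 + 0.38·3.6 = 6.768.
E[X²] = 0.18·76.52 + 0.28·116.74 + 0.16·32.3633 + 0.38·13.32 = 56.7005.
Var(X) = E[X²] − (E[X])² = 56.7005 − 45.8058 = 10.8947.
SD(X) = √10.8947 = 3.30071.

3.3007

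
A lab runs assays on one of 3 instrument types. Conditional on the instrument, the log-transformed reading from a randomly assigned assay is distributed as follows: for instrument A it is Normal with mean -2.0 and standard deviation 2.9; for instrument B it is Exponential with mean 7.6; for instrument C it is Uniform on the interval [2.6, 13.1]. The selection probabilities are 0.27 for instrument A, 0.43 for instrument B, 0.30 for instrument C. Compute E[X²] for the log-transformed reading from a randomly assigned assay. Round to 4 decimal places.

For each component E[X²] = Var + (mean)², giving A: 12.41; B: 115.52; C: 70.81.
Overall E[X²] = 0.27·12.41 + 0.43·115.52 + 0.3·70.81 = 74.2673.

74.2673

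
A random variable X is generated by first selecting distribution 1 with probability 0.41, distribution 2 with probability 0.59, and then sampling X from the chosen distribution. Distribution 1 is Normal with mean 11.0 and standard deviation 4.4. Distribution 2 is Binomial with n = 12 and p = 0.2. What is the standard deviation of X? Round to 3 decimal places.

Per component, 1: μ=11, E[X²]=140.36; 2: μ=2.4, E[X²]=7.68.
E[X] = 0.41·11 + 0.59·2.4 = 5.926.
E[X²] = 0.41·140.36 + 0.59·7.68 = 62.0788.
Var(X) = E[X²] − (E[X])² = 62.0788 − 35.1175 = 26.9613.
SD(X) = √26.9613 = 5.19243.

5.192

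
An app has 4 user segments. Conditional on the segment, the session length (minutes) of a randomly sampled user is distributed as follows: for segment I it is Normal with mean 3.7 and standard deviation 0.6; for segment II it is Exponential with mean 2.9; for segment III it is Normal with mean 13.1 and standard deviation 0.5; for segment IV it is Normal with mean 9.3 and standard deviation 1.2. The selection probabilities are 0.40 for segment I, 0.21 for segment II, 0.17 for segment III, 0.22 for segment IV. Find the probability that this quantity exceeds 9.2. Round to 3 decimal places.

0.296

Conditional on each segment, P(X > 9.2): I: 0; II: 0.0419023; III: 1; IV: 0.533207.
By total probability, P(X > 9.2) = 0.4·0 + 0.21·0.0419023 + 0.17·1 + 0.22·0.533207 = 0.296105.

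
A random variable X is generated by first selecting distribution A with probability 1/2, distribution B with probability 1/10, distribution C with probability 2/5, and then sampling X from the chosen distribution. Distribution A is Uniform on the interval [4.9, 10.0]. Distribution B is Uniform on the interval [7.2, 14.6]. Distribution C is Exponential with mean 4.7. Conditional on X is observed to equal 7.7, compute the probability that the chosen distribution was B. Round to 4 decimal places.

Likelihoods f(7.7 | ·): A: 0.196078; B: 0.135135; C: 0.0413427.
Posterior ∝ prior × likelihood. Numerator for B: 0.1·0.135135 = 0.0135135.
Normalizing constant: 0.5·0.196078 + 0.1·0.135135 + 0.4·0.0413427 = 0.12809.
P(B | observation) = 0.0135135 / 0.12809 = 0.1055.

0.1055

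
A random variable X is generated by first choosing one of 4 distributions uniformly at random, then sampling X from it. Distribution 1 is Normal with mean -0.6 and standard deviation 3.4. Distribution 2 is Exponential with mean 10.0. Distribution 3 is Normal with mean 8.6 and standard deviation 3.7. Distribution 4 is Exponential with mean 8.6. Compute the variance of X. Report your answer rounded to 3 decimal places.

67.650

Per component, 1: μ=-0.6, E[X²]=11.92; 2: μ=10, E[X²]=200; 3: μ=8.6, E[X²]=87.65; 4: μ=8.6, E[X²]=147.92.
E[X] = 0.25·-0.6 + 0.25·10 + 0.25·8.6 + 0.25·8.6 = 6.65.
E[X²] = 0.25·11.92 + 0.25·200 + 0.25·87.65 + 0.25·147.92 = 111.872.
Var(X) = E[X²] − (E[X])² = 111.872 − 44.2225 = 67.65.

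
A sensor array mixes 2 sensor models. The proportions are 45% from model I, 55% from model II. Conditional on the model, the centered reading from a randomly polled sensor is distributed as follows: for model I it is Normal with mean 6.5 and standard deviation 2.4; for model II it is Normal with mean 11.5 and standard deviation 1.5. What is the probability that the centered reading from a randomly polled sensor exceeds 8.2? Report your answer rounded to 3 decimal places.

Conditional on each model, P(X > 8.2): I: 0.239369; II: 0.986097.
By total probability, P(X > 8.2) = 0.45·0.239369 + 0.55·0.986097 = 0.650069.

0.650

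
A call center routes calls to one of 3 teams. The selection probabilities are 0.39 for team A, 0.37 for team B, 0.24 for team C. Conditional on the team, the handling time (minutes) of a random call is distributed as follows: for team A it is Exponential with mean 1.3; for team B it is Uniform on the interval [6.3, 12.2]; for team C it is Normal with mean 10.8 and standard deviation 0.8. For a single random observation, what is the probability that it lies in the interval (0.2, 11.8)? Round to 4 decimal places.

Conditional on each team, P(0.2 < X < 11.8): A: 0.85729; B: 0.932203; C: 0.89435.
By total probability, P(0.2 < X < 11.8) = 0.39·0.85729 + 0.37·0.932203 + 0.24·0.89435 = 0.893902.

0.8939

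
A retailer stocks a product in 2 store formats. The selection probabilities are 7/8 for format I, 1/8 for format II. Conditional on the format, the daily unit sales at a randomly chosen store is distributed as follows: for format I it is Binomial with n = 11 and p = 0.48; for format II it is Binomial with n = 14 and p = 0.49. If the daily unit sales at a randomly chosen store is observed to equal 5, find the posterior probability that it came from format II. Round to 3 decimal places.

Likelihoods P(X=5 | ·): I: 0.232738; II: 0.132001.
Posterior ∝ prior × likelihood. Numerator for II: 0.125·0.132001 = 0.0165001.
Normalizing constant: 0.875·0.232738 + 0.125·0.132001 = 0.220146.
P(II | observation) = 0.0165001 / 0.220146 = 0.0749505.

0.075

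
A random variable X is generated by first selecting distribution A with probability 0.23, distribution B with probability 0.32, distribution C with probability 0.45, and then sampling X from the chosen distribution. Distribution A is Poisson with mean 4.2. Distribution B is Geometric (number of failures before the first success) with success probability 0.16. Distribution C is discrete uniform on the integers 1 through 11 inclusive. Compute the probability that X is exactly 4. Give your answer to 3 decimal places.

Conditional on each component, P(X = 4): A: 0.194424; B: 0.0796594; C: 0.0909091.
By total probability, P(X = 4) = 0.23·0.194424 + 0.32·0.0796594 + 0.45·0.0909091 = 0.111118.

0.111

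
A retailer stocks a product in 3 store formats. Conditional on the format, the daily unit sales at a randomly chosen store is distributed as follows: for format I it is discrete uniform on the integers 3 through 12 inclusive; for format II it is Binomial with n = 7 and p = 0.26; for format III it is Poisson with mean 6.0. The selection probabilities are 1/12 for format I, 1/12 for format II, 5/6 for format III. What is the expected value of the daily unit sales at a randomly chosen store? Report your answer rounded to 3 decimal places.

5.777

Component means — I: 7.5; II: 1.82; III: 6.
E[X] = 0.0833333·7.5 + 0.0833333·1.82 + 0.833333·6 = 5.77667.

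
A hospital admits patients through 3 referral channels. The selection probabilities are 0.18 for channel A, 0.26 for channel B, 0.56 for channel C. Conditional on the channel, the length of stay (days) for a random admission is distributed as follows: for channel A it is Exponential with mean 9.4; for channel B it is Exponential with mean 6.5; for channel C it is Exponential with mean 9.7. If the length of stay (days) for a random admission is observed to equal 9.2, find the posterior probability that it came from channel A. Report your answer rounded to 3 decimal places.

Likelihoods f(9.2 | ·): A: 0.0399777; B: 0.0373588; C: 0.0399319.
Posterior ∝ prior × likelihood. Numerator for A: 0.18·0.0399777 = 0.00719599.
Normalizing constant: 0.18·0.0399777 + 0.26·0.0373588 + 0.56·0.0399319 = 0.0392711.
P(A | observation) = 0.00719599 / 0.0392711 = 0.183239.

0.183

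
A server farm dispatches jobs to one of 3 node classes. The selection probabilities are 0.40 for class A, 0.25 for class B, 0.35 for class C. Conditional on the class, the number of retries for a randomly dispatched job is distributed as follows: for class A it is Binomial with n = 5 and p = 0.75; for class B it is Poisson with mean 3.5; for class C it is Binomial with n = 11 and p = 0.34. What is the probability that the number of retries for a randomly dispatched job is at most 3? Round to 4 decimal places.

Conditional on each class, P(X ≤ 3): A: 0.367188; B: 0.536633; C: 0.453582.
By total probability, P(X ≤ 3) = 0.4·0.367188 + 0.25·0.536633 + 0.35·0.453582 = 0.439787.

0.4398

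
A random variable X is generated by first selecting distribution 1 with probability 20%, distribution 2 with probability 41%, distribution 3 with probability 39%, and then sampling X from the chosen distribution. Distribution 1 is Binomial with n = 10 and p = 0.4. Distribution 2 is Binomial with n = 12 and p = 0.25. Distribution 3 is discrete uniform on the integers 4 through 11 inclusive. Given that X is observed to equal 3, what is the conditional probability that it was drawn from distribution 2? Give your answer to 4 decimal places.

0.7111

Likelihoods P(X=3 | ·): 1: 0.214991; 2: 0.258104; 3: 0.
Posterior ∝ prior × likelihood. Numerator for 2: 0.41·0.258104 = 0.105822.
Normalizing constant: 0.2·0.214991 + 0.41·0.258104 + 0.39·0 = 0.148821.
P(2 | observation) = 0.105822 / 0.148821 = 0.711074.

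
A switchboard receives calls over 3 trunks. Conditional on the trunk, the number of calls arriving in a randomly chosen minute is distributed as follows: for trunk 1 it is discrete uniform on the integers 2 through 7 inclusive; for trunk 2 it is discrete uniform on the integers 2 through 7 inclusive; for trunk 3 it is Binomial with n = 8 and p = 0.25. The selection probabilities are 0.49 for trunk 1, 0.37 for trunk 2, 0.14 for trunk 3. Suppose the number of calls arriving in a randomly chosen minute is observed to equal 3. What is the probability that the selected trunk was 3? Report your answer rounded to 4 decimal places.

0.1686

Likelihoods P(X=3 | ·): 1: 0.166667; 2: 0.166667; 3: 0.207642.
Posterior ∝ prior × likelihood. Numerator for 3: 0.14·0.207642 = 0.0290698.
Normalizing constant: 0.49·0.166667 + 0.37·0.166667 + 0.14·0.207642 = 0.172403.
P(3 | observation) = 0.0290698 / 0.172403 = 0.168615.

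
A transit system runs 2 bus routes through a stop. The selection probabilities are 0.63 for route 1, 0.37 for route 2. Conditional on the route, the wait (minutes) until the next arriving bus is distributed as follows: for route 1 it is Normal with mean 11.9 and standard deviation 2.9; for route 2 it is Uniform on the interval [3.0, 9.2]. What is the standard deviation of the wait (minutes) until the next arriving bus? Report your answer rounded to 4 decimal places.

3.7848

Per component, 1: μ=11.9, E[X²]=150.02; 2: μ=6.1, E[X²]=40.4133.
E[X] = 0.63·11.9 + 0.37·6.1 = 9.754.
E[X²] = 0.63·150.02 + 0.37·40.4133 = 109.466.
Var(X) = E[X²] − (E[X])² = 109.466 − 95.1405 = 14.325.
SD(X) = √14.325 = 3.78484.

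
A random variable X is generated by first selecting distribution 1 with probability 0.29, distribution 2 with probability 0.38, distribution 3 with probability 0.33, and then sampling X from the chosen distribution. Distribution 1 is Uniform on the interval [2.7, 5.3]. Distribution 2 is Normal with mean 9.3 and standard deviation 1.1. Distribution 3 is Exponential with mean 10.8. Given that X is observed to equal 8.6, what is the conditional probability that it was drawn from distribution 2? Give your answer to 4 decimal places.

0.8909

Likelihoods f(8.6 | ·): 1: 0; 2: 0.296198; 3: 0.0417589.
Posterior ∝ prior × likelihood. Numerator for 2: 0.38·0.296198 = 0.112555.
Normalizing constant: 0.29·0 + 0.38·0.296198 + 0.33·0.0417589 = 0.126336.
P(2 | observation) = 0.112555 / 0.126336 = 0.890922.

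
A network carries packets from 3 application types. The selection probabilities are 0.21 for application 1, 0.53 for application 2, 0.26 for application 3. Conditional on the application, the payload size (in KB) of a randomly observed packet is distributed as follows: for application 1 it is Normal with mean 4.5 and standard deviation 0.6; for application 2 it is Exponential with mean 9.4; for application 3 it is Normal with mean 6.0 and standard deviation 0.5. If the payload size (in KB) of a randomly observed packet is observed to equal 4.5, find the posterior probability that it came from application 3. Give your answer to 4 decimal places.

0.0130

Likelihoods f(4.5 | ·): 1: 0.664904; 2: 0.0659121; 3: 0.0088637.
Posterior ∝ prior × likelihood. Numerator for 3: 0.26·0.0088637 = 0.00230456.
Normalizing constant: 0.21·0.664904 + 0.53·0.0659121 + 0.26·0.0088637 = 0.176868.
P(3 | observation) = 0.00230456 / 0.176868 = 0.0130299.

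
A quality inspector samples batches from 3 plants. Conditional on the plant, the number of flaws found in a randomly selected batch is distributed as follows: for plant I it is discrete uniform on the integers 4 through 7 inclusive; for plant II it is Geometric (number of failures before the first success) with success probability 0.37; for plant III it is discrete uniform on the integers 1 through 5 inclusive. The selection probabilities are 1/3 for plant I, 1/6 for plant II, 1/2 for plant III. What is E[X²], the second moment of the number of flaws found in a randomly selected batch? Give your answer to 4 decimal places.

For each component E[X²] = Var + (mean)², giving I: 31.5; II: 7.5011; III: 11.
Overall E[X²] = 0.333333·31.5 + 0.166667·7.5011 + 0.5·11 = 17.2502.

17.2502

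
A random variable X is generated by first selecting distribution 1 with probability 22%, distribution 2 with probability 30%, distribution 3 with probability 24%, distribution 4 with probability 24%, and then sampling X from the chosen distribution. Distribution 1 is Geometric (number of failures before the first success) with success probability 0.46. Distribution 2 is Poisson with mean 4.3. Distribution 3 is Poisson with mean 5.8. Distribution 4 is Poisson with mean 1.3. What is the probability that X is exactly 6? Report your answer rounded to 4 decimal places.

Conditional on each component, P(X = 6): 1: 0.0114057; 2: 0.119127; 3: 0.160076; 4: 0.00182703.
By total probability, P(X = 6) = 0.22·0.0114057 + 0.3·0.119127 + 0.24·0.160076 + 0.24·0.00182703 = 0.0771043.

0.0771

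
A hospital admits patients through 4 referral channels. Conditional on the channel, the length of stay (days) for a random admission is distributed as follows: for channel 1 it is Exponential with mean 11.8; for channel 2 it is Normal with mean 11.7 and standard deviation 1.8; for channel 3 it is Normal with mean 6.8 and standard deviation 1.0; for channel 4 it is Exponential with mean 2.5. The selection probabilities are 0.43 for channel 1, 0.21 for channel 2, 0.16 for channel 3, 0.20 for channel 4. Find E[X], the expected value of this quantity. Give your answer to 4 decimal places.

9.1190

Component means — 1: 11.8; 2: 11.7; 3: 6.8; 4: 2.5.
E[X] = 0.43·11.8 + 0.21·11.7 + 0.16·6.8 + 0.2·2.5 = 9.119.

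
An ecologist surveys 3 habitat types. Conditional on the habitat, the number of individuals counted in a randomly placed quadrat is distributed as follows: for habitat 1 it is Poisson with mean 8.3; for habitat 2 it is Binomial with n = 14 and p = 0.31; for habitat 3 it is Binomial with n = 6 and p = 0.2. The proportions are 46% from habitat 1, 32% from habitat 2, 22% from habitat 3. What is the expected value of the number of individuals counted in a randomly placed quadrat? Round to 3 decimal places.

Component means — 1: 8.3; 2: 4.34; 3: 1.2.
E[X] = 0.46·8.3 + 0.32·4.34 + 0.22·1.2 = 5.4708.

5.471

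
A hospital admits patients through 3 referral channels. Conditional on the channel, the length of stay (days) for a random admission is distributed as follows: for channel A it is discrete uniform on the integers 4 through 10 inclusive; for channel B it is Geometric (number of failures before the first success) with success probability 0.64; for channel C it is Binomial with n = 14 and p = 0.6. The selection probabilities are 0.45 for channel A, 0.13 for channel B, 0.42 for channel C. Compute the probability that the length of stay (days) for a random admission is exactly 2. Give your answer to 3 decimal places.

Conditional on each channel, P(X = 2): A: 0; B: 0.082944; C: 0.000549622.
By total probability, P(X = 2) = 0.45·0 + 0.13·0.082944 + 0.42·0.000549622 = 0.0110136.

0.011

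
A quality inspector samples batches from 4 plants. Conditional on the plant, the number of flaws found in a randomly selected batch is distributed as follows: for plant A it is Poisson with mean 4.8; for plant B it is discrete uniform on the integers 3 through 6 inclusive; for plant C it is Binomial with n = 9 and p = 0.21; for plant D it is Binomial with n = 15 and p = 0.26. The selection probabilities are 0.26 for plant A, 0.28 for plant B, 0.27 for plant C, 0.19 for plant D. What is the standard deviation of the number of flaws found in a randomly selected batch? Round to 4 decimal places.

1.9829

Per component, A: μ=4.8, E[X²]=27.84; B: μ=4.5, E[X²]=21.5; C: μ=1.89, E[X²]=5.0652; D: μ=3.9, E[X²]=18.096.
E[X] = 0.26·4.8 + 0.28·4.5 + 0.27·1.89 + 0.19·3.9 = 3.7593.
E[X²] = 0.26·27.84 + 0.28·21.5 + 0.27·5.0652 + 0.19·18.096 = 18.0642.
Var(X) = E[X²] − (E[X])² = 18.0642 − 14.1323 = 3.93191.
SD(X) = √3.93191 = 1.9829.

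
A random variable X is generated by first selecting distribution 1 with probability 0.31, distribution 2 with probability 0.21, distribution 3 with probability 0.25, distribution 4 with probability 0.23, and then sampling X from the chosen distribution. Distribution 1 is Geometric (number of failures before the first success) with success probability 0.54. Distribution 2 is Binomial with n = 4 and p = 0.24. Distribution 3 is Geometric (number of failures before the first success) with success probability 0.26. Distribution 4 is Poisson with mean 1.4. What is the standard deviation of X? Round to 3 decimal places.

2.085

Per component, 1: μ=0.851852, E[X²]=2.30316; 2: μ=0.96, E[X²]=1.6512; 3: μ=2.84615, E[X²]=19.0473; 4: μ=1.4, E[X²]=3.36.
E[X] = 0.31·0.851852 + 0.21·0.96 + 0.25·2.84615 + 0.23·1.4 = 1.49921.
E[X²] = 0.31·2.30316 + 0.21·1.6512 + 0.25·19.0473 + 0.23·3.36 = 6.59536.
Var(X) = E[X²] − (E[X])² = 6.59536 − 2.24764 = 4.34773.
SD(X) = √4.34773 = 2.08512.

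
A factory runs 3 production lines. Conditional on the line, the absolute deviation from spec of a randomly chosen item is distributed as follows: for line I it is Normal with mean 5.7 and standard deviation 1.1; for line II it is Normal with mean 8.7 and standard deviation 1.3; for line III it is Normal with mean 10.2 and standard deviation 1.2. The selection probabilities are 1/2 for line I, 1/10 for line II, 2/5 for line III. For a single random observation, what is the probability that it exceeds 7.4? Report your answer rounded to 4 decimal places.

0.5108

Conditional on each line, P(X > 7.4): I: 0.0611182; II: 0.841345; III: 0.990185.
By total probability, P(X > 7.4) = 0.5·0.0611182 + 0.1·0.841345 + 0.4·0.990185 = 0.510767.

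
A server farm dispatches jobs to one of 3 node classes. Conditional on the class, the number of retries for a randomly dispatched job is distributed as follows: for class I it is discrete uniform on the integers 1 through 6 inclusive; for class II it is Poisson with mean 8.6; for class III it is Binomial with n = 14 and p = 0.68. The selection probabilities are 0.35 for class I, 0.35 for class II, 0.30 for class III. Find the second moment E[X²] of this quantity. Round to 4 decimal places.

For each component E[X²] = Var + (mean)², giving I: 15.1667; II: 82.56; III: 93.6768.
Overall E[X²] = 0.35·15.1667 + 0.35·82.56 + 0.3·93.6768 = 62.3074.

62.3074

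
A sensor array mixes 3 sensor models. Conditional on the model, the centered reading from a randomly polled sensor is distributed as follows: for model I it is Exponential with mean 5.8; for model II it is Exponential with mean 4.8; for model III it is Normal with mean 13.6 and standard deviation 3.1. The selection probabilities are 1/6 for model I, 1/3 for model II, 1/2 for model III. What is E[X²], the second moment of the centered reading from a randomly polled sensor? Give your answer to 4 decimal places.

For each component E[X²] = Var + (mean)², giving I: 67.28; II: 46.08; III: 194.57.
Overall E[X²] = 0.166667·67.28 + 0.333333·46.08 + 0.5·194.57 = 123.858.

123.8583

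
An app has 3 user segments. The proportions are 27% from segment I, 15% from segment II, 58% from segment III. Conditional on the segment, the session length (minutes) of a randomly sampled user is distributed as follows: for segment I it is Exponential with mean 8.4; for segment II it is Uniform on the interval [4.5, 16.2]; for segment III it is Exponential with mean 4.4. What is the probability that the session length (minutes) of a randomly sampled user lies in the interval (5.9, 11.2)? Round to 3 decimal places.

Conditional on each segment, P(5.9 < X < 11.2): I: 0.231807; II: 0.452991; III: 0.18317.
By total probability, P(5.9 < X < 11.2) = 0.27·0.231807 + 0.15·0.452991 + 0.58·0.18317 = 0.236775.

0.237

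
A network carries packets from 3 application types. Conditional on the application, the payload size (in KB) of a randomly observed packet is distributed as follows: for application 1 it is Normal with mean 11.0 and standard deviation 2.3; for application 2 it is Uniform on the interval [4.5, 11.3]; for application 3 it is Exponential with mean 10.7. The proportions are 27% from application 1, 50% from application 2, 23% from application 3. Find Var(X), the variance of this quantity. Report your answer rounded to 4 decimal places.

Per component, 1: μ=11, E[X²]=126.29; 2: μ=7.9, E[X²]=66.2633; 3: μ=10.7, E[X²]=228.98.
E[X] = 0.27·11 + 0.5·7.9 + 0.23·10.7 = 9.381.
E[X²] = 0.27·126.29 + 0.5·66.2633 + 0.23·228.98 = 119.895.
Var(X) = E[X²] − (E[X])² = 119.895 − 88.0032 = 31.8922.

31.8922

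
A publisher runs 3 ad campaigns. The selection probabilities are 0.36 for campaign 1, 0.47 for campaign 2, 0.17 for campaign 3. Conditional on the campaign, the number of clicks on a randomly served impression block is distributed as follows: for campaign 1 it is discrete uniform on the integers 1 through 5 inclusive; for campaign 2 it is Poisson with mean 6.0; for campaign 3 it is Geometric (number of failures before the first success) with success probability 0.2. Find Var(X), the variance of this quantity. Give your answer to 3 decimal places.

Per component, 1: μ=3, E[X²]=11; 2: μ=6, E[X²]=42; 3: μ=4, E[X²]=36.
E[X] = 0.36·3 + 0.47·6 + 0.17·4 = 4.58.
E[X²] = 0.36·11 + 0.47·42 + 0.17·36 = 29.82.
Var(X) = E[X²] − (E[X])² = 29.82 − 20.9764 = 8.8436.

8.844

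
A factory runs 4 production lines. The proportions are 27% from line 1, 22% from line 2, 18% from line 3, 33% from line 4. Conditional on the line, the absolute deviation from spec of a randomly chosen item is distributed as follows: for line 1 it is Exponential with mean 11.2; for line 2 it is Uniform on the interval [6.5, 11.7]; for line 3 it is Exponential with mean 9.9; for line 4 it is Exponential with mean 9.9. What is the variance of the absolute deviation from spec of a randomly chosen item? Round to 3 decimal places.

Per component, 1: μ=11.2, E[X²]=250.88; 2: μ=9.1, E[X²]=85.0633; 3: μ=9.9, E[X²]=196.02; 4: μ=9.9, E[X²]=196.02.
E[X] = 0.27·11.2 + 0.22·9.1 + 0.18·9.9 + 0.33·9.9 = 10.075.
E[X²] = 0.27·250.88 + 0.22·85.0633 + 0.18·196.02 + 0.33·196.02 = 186.422.
Var(X) = E[X²] − (E[X])² = 186.422 − 101.506 = 84.9161.

84.916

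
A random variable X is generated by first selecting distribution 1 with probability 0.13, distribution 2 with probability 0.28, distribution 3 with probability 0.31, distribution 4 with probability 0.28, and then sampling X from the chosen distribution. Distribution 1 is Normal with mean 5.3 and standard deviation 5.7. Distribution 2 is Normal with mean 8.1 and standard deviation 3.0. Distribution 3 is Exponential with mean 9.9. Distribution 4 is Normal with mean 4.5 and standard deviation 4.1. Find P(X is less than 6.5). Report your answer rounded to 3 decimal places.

0.501

Conditional on each component, P(X < 6.5): 1: 0.583372; 2: 0.296901; 3: 0.481371; 4: 0.687156.
By total probability, P(X < 6.5) = 0.13·0.583372 + 0.28·0.296901 + 0.31·0.481371 + 0.28·0.687156 = 0.500599.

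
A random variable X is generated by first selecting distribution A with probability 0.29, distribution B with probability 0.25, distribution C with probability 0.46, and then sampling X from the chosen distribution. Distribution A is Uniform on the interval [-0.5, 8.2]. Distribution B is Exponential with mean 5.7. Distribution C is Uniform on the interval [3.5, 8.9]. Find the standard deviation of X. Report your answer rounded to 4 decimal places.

3.4761

Per component, A: μ=3.85, E[X²]=21.13; B: μ=5.7, E[X²]=64.98; C: μ=6.2, E[X²]=40.87.
E[X] = 0.29·3.85 + 0.25·5.7 + 0.46·6.2 = 5.3935.
E[X²] = 0.29·21.13 + 0.25·64.98 + 0.46·40.87 = 41.1729.
Var(X) = E[X²] − (E[X])² = 41.1729 − 29.0898 = 12.0831.
SD(X) = √12.0831 = 3.47607.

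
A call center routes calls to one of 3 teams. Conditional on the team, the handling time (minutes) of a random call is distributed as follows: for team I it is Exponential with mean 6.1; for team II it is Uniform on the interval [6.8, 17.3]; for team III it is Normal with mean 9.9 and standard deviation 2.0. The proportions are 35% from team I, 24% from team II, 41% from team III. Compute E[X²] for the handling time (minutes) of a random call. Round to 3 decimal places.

104.925

For each component E[X²] = Var + (mean)², giving I: 74.42; II: 154.39; III: 102.01.
Overall E[X²] = 0.35·74.42 + 0.24·154.39 + 0.41·102.01 = 104.925.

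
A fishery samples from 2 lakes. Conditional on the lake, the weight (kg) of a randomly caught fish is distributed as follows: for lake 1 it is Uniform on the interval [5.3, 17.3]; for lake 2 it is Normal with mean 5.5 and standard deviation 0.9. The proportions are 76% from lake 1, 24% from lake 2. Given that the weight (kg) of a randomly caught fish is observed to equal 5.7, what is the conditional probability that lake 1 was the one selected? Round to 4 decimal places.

Likelihoods f(5.7 | ·): 1: 0.0833333; 2: 0.432458.
Posterior ∝ prior × likelihood. Numerator for 1: 0.76·0.0833333 = 0.0633333.
Normalizing constant: 0.76·0.0833333 + 0.24·0.432458 = 0.167123.
P(1 | observation) = 0.0633333 / 0.167123 = 0.378962.

0.3790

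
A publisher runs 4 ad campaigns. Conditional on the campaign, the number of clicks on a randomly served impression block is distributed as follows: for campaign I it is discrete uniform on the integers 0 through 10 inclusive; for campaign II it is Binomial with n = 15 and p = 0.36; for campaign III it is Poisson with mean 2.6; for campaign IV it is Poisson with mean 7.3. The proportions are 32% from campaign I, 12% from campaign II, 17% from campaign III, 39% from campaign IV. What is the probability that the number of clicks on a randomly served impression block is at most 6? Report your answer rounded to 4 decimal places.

Conditional on each campaign, P(X ≤ 6): I: 0.636364; II: 0.72784; III: 0.98283; IV: 0.406032.
By total probability, P(X ≤ 6) = 0.32·0.636364 + 0.12·0.72784 + 0.17·0.98283 + 0.39·0.406032 = 0.616411.

0.6164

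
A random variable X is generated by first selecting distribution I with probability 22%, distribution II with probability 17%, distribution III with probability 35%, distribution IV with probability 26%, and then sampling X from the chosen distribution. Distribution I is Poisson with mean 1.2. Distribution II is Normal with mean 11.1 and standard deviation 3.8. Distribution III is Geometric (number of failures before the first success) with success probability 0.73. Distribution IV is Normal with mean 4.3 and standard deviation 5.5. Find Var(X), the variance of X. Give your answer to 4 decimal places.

Per component, I: μ=1.2, E[X²]=2.64; II: μ=11.1, E[X²]=137.65; III: μ=0.369863, E[X²]=0.64346; IV: μ=4.3, E[X²]=48.74.
E[X] = 0.22·1.2 + 0.17·11.1 + 0.35·0.369863 + 0.26·4.3 = 3.39845.
E[X²] = 0.22·2.64 + 0.17·137.65 + 0.35·0.64346 + 0.26·48.74 = 36.8789.
Var(X) = E[X²] − (E[X])² = 36.8789 − 11.5495 = 25.3294.

25.3294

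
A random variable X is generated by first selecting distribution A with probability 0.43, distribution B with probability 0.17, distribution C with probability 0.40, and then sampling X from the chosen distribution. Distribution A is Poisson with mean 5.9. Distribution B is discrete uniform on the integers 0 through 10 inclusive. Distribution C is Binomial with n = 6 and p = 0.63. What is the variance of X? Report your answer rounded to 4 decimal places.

5.7299

Per component, A: μ=5.9, E[X²]=40.71; B: μ=5, E[X²]=35; C: μ=3.78, E[X²]=15.687.
E[X] = 0.43·5.9 + 0.17·5 + 0.4·3.78 = 4.899.
E[X²] = 0.43·40.71 + 0.17·35 + 0.4·15.687 = 29.7301.
Var(X) = E[X²] − (E[X])² = 29.7301 − 24.0002 = 5.7299.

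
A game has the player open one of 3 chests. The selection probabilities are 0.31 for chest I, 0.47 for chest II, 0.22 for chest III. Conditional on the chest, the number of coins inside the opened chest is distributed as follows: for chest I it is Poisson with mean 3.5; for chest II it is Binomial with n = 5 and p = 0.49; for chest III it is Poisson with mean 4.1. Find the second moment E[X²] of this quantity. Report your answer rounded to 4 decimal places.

12.8911

For each component E[X²] = Var + (mean)², giving I: 15.75; II: 7.252; III: 20.91.
Overall E[X²] = 0.31·15.75 + 0.47·7.252 + 0.22·20.91 = 12.8911.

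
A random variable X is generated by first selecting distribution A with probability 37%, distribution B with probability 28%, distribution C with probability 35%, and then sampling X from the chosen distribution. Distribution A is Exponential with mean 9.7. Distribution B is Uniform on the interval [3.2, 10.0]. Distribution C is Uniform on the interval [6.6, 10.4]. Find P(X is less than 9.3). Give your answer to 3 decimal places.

0.728

Conditional on each component, P(X < 9.3): A: 0.616633; B: 0.897059; C: 0.710526.
By total probability, P(X < 9.3) = 0.37·0.616633 + 0.28·0.897059 + 0.35·0.710526 = 0.728015.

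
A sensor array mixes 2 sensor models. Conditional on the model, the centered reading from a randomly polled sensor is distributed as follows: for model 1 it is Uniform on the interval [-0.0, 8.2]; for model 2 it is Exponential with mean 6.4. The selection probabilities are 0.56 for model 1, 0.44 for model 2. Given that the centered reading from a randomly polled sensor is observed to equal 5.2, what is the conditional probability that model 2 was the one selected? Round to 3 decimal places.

Likelihoods f(5.2 | ·): 1: 0.121951; 2: 0.0693355.
Posterior ∝ prior × likelihood. Numerator for 2: 0.44·0.0693355 = 0.0305076.
Normalizing constant: 0.56·0.121951 + 0.44·0.0693355 = 0.0988003.
P(2 | observation) = 0.0305076 / 0.0988003 = 0.308781.

0.309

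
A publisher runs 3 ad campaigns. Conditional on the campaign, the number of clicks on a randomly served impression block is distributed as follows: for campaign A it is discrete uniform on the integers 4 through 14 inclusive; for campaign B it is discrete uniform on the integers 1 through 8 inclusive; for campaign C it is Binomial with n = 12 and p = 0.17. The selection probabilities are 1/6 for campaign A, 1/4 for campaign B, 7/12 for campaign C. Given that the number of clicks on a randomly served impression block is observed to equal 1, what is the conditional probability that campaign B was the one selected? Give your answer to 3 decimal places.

Likelihoods P(X=1 | ·): A: 0; B: 0.125; C: 0.262718.
Posterior ∝ prior × likelihood. Numerator for B: 0.25·0.125 = 0.03125.
Normalizing constant: 0.166667·0 + 0.25·0.125 + 0.583333·0.262718 = 0.184502.
P(B | observation) = 0.03125 / 0.184502 = 0.169375.

0.169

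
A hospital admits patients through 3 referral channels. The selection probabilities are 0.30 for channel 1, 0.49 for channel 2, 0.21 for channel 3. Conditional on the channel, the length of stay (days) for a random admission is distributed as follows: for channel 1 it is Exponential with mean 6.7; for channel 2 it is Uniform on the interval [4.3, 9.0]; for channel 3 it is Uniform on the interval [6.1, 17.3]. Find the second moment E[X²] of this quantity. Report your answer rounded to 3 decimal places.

80.447

For each component E[X²] = Var + (mean)², giving 1: 89.78; 2: 46.0633; 3: 147.343.
Overall E[X²] = 0.3·89.78 + 0.49·46.0633 + 0.21·147.343 = 80.4471.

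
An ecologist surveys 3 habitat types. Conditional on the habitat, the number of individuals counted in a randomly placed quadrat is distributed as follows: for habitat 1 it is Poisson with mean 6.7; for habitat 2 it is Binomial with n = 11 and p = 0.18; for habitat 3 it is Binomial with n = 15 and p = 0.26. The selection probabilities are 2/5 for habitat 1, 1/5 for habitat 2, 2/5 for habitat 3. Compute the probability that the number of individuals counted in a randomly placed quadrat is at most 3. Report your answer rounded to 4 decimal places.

0.3859

Conditional on each habitat, P(X ≤ 3): 1: 0.098808; 2: 0.880256; 3: 0.42577.
By total probability, P(X ≤ 3) = 0.4·0.098808 + 0.2·0.880256 + 0.4·0.42577 = 0.385883.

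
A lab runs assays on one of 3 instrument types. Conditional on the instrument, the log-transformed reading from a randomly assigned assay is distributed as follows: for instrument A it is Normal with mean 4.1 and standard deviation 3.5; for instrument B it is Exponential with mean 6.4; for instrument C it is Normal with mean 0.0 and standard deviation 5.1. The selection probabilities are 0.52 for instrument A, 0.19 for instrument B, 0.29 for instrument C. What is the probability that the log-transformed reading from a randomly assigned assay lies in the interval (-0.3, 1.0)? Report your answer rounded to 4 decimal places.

Conditional on each instrument, P(-0.3 < X < 1.0): A: 0.0835348; B: 0.144655; C: 0.101179.
By total probability, P(-0.3 < X < 1.0) = 0.52·0.0835348 + 0.19·0.144655 + 0.29·0.101179 = 0.100264.

0.1003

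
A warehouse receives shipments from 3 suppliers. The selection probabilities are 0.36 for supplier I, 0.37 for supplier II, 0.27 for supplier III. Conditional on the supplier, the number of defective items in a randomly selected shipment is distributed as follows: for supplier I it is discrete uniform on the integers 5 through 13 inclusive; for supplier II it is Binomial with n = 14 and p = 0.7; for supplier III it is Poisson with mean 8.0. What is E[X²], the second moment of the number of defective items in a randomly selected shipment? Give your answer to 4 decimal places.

87.6226

For each component E[X²] = Var + (mean)², giving I: 87.6667; II: 98.98; III: 72.
Overall E[X²] = 0.36·87.6667 + 0.37·98.98 + 0.27·72 = 87.6226.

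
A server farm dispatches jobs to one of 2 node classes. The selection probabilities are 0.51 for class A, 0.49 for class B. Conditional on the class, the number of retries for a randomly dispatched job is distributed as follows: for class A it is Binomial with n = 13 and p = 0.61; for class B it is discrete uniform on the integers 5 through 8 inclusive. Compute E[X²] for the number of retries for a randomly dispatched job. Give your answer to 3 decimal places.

54.964

For each component E[X²] = Var + (mean)², giving A: 65.9776; B: 43.5.
Overall E[X²] = 0.51·65.9776 + 0.49·43.5 = 54.9636.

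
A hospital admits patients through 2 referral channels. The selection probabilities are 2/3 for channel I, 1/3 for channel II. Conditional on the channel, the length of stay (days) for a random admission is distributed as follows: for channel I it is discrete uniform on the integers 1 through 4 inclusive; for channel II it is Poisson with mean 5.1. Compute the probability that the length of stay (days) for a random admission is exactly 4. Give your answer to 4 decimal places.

0.2240

Conditional on each channel, P(X = 4): I: 0.25; II: 0.171857.
By total probability, P(X = 4) = 0.666667·0.25 + 0.333333·0.171857 = 0.223952.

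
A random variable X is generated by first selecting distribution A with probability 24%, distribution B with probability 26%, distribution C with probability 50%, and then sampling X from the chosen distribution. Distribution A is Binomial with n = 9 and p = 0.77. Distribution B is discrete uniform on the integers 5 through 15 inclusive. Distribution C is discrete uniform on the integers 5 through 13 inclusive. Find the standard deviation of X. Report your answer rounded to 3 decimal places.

2.747

Per component, A: μ=6.93, E[X²]=49.6188; B: μ=10, E[X²]=110; C: μ=9, E[X²]=87.6667.
E[X] = 0.24·6.93 + 0.26·10 + 0.5·9 = 8.7632.
E[X²] = 0.24·49.6188 + 0.26·110 + 0.5·87.6667 = 84.3418.
Var(X) = E[X²] − (E[X])² = 84.3418 − 76.7937 = 7.54817.
SD(X) = √7.54817 = 2.74739.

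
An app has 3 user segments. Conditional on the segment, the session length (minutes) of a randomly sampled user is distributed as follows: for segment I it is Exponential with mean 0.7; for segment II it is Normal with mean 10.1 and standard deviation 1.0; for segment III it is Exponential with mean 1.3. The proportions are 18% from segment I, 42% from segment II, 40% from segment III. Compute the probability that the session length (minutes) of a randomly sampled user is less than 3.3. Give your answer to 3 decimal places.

Conditional on each segment, P(X < 3.3): I: 0.991034; II: 5.23098e-12; III: 0.921012.
By total probability, P(X < 3.3) = 0.18·0.991034 + 0.42·5.23098e-12 + 0.4·0.921012 = 0.546791.

0.547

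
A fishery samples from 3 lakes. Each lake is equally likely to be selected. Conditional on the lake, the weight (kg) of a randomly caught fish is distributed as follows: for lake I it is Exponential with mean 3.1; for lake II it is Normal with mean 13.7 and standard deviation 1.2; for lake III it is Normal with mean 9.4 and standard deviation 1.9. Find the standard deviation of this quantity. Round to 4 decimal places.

4.8822

Per component, I: μ=3.1, E[X²]=19.22; II: μ=13.7, E[X²]=189.13; III: μ=9.4, E[X²]=91.97.
E[X] = 0.333333·3.1 + 0.333333·13.7 + 0.333333·9.4 = 8.73333.
E[X²] = 0.333333·19.22 + 0.333333·189.13 + 0.333333·91.97 = 100.107.
Var(X) = E[X²] − (E[X])² = 100.107 − 76.2711 = 23.8356.
SD(X) = √23.8356 = 4.88217.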